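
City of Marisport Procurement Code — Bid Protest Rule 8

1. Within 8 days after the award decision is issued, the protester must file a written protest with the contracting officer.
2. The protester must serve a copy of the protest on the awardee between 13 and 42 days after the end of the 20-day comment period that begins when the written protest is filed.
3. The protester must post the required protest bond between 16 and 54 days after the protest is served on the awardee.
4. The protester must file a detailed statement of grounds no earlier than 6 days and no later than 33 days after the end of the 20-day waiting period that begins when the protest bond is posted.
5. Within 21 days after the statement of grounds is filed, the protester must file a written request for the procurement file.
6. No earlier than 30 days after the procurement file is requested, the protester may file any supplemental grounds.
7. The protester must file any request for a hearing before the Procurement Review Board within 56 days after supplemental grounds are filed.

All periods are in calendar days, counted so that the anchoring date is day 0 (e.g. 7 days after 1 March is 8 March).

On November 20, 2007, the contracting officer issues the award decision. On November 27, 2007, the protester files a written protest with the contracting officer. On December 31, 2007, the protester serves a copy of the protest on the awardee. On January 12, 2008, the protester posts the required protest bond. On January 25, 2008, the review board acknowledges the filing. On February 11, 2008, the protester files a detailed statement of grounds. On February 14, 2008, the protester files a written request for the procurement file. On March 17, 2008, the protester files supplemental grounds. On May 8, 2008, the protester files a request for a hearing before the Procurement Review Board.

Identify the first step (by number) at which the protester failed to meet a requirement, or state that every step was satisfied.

Step 3

(1) due by November 20, 2007 + 8 days = November 28, 2007; completed November 27, 2007, before the deadline.
(2) the permitted window runs from December 17, 2007 + 13 = December 30, 2007 to December 17, 2007 + 42 = January 28, 2008; done December 31, 2007 — within the window.
(3) the permitted window runs from December 31, 2007 + 16 = January 16, 2008 to December 31, 2007 + 54 = February 23, 2008; January 12, 2008 is 4 days too early.
The procedure was therefore not followed at step 3.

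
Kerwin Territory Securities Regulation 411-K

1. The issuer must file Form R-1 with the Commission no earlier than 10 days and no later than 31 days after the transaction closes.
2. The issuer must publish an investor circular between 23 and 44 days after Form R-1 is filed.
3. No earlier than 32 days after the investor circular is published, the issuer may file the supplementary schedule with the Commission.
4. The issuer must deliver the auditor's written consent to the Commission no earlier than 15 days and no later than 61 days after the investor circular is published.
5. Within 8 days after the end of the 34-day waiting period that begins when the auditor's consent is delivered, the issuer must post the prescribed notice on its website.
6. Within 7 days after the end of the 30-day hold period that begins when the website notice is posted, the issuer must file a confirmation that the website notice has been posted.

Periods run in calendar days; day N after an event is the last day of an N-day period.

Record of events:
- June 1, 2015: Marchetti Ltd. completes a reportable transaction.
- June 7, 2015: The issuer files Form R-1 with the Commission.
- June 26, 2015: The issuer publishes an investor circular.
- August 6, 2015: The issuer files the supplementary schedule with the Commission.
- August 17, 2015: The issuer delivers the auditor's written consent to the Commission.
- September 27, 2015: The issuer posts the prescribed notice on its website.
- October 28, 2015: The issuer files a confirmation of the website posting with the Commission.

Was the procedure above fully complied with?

No

Step 1 — 10 and 31 days from June 1, 2015 (when the transaction closes) are June 11, 2015 and July 2, 2015 respectively; done June 7, 2015 — 4 days before the window opened.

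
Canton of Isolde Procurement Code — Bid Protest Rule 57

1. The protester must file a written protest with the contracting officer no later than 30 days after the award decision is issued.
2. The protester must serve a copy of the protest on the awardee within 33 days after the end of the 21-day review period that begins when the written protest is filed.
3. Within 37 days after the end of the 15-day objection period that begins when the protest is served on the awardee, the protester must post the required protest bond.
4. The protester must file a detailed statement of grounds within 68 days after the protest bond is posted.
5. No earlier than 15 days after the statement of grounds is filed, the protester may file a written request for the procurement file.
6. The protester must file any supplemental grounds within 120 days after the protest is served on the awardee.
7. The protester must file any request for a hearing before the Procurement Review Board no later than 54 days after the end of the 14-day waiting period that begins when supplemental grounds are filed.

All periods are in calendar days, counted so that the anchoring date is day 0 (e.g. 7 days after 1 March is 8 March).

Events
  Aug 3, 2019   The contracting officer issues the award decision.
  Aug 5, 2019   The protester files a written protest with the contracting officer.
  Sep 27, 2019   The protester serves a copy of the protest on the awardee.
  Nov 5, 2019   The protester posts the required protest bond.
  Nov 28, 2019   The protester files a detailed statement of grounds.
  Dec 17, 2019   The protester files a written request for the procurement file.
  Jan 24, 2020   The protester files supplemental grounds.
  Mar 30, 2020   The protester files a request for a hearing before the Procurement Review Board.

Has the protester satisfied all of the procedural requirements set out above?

Yes

(1) due by Aug 3, 2019 + 30 days = Sep 2, 2019; done Aug 5, 2019 — timely.
(2) due by Aug 26, 2019 + 33 days = Sep 28, 2019; Sep 27, 2019 is within that limit.
(3) due by Oct 12, 2019 + 37 days = Nov 18, 2019; Nov 5, 2019 is within that limit.
(4) due by Nov 5, 2019 + 68 days = Jan 12, 2020; completed Nov 28, 2019, before the deadline.
(5) permitted from Nov 28, 2019 + 15 days = Dec 13, 2019 onward; done Dec 17, 2019, after the minimum wait.
(6) due by Sep 27, 2019 + 120 days = Jan 25, 2020; Jan 24, 2020 is within that limit.
(7) due by Feb 7, 2020 + 54 days = Apr 1, 2020; Mar 30, 2020 is within that limit.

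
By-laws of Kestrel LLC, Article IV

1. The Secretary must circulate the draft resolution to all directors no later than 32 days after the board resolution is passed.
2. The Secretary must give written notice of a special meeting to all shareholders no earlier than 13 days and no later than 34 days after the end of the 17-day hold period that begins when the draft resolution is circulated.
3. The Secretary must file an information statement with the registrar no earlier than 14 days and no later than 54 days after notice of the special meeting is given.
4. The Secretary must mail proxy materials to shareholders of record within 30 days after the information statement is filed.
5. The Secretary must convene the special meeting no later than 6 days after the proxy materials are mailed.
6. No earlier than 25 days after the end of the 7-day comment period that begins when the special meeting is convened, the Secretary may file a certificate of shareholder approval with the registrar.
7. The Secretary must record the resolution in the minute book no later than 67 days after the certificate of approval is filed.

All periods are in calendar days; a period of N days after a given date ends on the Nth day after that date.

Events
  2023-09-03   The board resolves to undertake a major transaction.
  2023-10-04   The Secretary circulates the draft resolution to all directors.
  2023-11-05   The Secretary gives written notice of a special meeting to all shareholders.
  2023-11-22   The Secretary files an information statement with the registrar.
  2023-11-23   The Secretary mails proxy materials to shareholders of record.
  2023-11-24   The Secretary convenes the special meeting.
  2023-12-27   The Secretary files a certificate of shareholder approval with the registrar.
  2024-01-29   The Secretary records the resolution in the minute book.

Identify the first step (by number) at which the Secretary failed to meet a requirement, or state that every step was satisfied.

Step 1 — counting 32 days from 2023-09-03 (when the board resolution is passed) gives a deadline of 2023-10-05; completed 2023-10-04, before the deadline.
Step 2 — 13 and 34 days from 2023-10-21 (end of the 17-day hold period, which began when the draft resolution is circulated on 2023-10-04) are 2023-11-03 and 2023-11-24 respectively; done 2023-11-05 — within the window.
Step 3 — 14 and 54 days from 2023-11-05 (when notice of the special meeting is given) are 2023-11-19 and 2023-12-29 respectively; done 2023-11-22 — within the window.
Step 4 — counting 30 days from 2023-11-22 (when the information statement is filed) gives a deadline of 2023-12-22; 2023-11-23 is within that limit.
Step 5 — counting 6 days from 2023-11-23 (when the proxy materials are mailed) gives a deadline of 2023-11-29; done 2023-11-24 — timely.
Step 6 — must wait 25 days from 2023-12-01 (end of the 7-day comment period, which began when the special meeting is convened on 2023-11-24), so not before 2023-12-26; done 2023-12-27, after the minimum wait.
Step 7 — counting 67 days from 2023-12-27 (when the certificate of approval is filed) gives a deadline of 2024-03-03; 2024-01-29 is within that limit.

None — every step was satisfied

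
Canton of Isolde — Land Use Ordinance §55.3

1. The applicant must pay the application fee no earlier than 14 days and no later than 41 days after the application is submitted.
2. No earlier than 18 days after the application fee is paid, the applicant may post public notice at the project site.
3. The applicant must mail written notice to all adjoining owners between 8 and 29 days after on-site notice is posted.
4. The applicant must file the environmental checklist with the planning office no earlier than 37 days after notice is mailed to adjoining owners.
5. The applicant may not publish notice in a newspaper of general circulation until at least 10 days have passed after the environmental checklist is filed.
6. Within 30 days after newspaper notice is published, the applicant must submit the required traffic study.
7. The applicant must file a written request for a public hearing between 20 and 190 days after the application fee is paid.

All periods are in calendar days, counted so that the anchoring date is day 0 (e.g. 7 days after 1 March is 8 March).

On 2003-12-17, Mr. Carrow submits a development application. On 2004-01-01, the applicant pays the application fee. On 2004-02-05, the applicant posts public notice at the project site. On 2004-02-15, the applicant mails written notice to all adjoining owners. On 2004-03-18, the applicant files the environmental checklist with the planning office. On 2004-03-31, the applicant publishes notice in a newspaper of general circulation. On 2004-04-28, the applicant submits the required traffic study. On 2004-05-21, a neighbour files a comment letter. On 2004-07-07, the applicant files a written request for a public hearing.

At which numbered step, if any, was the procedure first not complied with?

Step 4

(1) the permitted window runs from 2003-12-17 + 14 = 2003-12-31 to 2003-12-17 + 41 = 2004-01-27; done 2004-01-01 — within the window.
(2) permitted from 2004-01-01 + 18 days = 2004-01-19 onward; 2004-02-05 is on or after that date.
(3) the permitted window runs from 2004-02-05 + 8 = 2004-02-13 to 2004-02-05 + 29 = 2004-03-05; 2004-02-15 falls inside that range.
(4) permitted from 2004-02-15 + 37 days = 2004-03-23 onward; done 2004-03-18 — 5 days too early.
No need to go further; step 4 was not satisfied.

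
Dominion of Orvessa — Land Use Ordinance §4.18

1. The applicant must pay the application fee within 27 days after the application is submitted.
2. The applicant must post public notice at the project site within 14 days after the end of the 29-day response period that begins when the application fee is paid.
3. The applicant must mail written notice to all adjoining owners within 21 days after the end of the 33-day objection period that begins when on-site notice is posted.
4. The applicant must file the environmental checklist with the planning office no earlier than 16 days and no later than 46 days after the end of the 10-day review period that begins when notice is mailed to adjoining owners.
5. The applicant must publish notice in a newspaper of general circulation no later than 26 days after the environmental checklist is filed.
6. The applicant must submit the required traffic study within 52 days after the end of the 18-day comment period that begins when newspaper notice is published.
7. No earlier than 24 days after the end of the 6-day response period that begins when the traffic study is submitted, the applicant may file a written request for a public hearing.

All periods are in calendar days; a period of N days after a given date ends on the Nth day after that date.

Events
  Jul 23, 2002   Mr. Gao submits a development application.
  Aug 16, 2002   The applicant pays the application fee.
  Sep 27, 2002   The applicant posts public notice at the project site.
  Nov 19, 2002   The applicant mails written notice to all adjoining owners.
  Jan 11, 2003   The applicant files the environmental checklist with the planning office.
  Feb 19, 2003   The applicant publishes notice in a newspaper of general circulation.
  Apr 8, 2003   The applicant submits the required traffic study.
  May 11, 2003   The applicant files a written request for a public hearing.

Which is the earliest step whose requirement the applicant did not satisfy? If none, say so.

Step 1: 27 days after Jul 23, 2002 (when the application is submitted) is Aug 19, 2002; Aug 16, 2002 is within that limit.
Step 2: 14 days after Sep 14, 2002 (end of the 29-day response period, which began when the application fee is paid on Aug 16, 2002) is Sep 28, 2002; completed Sep 27, 2002, before the deadline.
Step 3: 21 days after Oct 30, 2002 (end of the 33-day objection period, which began when on-site notice is posted on Sep 27, 2002) is Nov 20, 2002; done Nov 19, 2002 — timely.
Step 4: the window is 16–46 days after Nov 29, 2002 (end of the 10-day review period, which began when notice is mailed to adjoining owners on Nov 19, 2002), so Dec 15, 2002 through Jan 14, 2003; done Jan 11, 2003 — within the window.
Step 5: 26 days after Jan 11, 2003 (when the environmental checklist is filed) is Feb 6, 2003; Feb 19, 2003 misses that deadline by 13 days.
That is the first point of non-compliance.

Step 5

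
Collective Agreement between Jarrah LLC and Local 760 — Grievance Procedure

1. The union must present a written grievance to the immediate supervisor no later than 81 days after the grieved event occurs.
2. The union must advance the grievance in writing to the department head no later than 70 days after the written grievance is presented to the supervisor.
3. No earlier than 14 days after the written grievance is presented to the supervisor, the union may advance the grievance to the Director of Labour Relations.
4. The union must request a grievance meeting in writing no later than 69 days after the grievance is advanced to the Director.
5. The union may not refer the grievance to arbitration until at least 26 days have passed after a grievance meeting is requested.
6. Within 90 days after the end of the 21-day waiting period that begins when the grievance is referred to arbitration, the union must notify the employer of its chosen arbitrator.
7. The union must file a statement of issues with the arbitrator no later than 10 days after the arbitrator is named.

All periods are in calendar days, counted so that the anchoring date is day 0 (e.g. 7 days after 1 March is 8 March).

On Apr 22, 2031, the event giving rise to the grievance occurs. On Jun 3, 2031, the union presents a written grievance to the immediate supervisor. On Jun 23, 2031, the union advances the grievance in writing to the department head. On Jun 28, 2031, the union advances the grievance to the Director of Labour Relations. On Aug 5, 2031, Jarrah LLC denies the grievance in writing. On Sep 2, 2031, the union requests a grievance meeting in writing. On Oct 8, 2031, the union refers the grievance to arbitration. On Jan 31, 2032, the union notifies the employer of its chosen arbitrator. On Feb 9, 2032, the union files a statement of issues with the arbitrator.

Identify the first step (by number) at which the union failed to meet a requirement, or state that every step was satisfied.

Step 1: 81 days after Apr 22, 2031 (when the grieved event occurs) is Jul 12, 2031; done Jun 3, 2031 — timely.
Step 2: 70 days after Jun 3, 2031 (when the written grievance is presented to the supervisor) is Aug 12, 2031; done Jun 23, 2031 — timely.
Step 3: the earliest permitted date is 14 days after Jun 3, 2031 (when the written grievance is presented to the supervisor), i.e. Jun 17, 2031; done Jun 28, 2031 — permitted.
Step 4: 69 days after Jun 28, 2031 (when the grievance is advanced to the Director) is Sep 5, 2031; done Sep 2, 2031 — timely.
Step 5: the earliest permitted date is 26 days after Sep 2, 2031 (when a grievance meeting is requested), i.e. Sep 28, 2031; Oct 8, 2031 is on or after that date.
Step 6: 90 days after Oct 29, 2031 (end of the 21-day waiting period, which began when the grievance is referred to arbitration on Oct 8, 2031) is Jan 27, 2032; Jan 31, 2032 misses that deadline by 4 days.
The analysis stops there.

Step 6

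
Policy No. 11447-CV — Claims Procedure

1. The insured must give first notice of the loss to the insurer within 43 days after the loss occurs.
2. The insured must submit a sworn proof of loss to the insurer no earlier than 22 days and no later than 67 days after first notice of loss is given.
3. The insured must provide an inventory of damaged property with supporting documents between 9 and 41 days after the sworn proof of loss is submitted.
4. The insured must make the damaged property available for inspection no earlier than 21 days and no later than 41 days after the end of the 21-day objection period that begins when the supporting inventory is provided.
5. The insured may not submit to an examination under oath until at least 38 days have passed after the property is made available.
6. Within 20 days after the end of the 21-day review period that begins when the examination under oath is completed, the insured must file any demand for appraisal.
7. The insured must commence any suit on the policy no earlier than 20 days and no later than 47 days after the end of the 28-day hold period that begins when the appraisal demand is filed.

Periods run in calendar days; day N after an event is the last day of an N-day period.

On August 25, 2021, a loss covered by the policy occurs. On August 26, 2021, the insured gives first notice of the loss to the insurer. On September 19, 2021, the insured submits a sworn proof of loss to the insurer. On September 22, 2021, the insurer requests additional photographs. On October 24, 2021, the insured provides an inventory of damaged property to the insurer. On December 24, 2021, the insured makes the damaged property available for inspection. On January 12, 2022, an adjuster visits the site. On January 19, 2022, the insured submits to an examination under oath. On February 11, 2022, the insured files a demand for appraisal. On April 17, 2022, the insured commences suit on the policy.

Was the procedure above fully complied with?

No

(1) due by August 25, 2021 + 43 days = October 7, 2021; August 26, 2021 is within that limit.
(2) the permitted window runs from August 26, 2021 + 22 = September 17, 2021 to August 26, 2021 + 67 = November 1, 2021; done September 19, 2021 — within the window.
(3) the permitted window runs from September 19, 2021 + 9 = September 28, 2021 to September 19, 2021 + 41 = October 30, 2021; done October 24, 2021, which is between those dates.
(4) the permitted window runs from November 14, 2021 + 21 = December 5, 2021 to November 14, 2021 + 41 = December 25, 2021; done December 24, 2021 — within the window.
(5) permitted from December 24, 2021 + 38 days = January 31, 2022 onward; acted on January 19, 2022, 12 days prematurely.
That is the first point of non-compliance.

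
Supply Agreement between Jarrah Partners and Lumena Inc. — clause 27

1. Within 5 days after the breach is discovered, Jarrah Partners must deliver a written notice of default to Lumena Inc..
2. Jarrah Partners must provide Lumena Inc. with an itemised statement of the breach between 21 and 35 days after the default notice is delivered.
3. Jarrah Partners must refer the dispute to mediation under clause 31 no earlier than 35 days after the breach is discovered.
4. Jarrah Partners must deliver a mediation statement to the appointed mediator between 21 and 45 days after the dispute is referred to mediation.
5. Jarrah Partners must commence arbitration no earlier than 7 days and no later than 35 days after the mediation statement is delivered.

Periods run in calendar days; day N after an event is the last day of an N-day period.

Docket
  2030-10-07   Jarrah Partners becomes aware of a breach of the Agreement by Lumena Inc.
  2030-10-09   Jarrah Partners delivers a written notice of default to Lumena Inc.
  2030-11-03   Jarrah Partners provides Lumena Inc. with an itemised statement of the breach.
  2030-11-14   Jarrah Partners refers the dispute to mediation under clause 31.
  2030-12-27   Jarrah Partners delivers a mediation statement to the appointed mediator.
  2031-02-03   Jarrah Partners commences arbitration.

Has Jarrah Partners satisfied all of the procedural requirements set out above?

No

(1) due by 2030-10-07 + 5 days = 2030-10-12; done 2030-10-09 — timely.
(2) the permitted window runs from 2030-10-09 + 21 = 2030-10-30 to 2030-10-09 + 35 = 2030-11-13; 2030-11-03 falls inside that range.
(3) permitted from 2030-10-07 + 35 days = 2030-11-11 onward; done 2030-11-14, after the minimum wait.
(4) the permitted window runs from 2030-11-14 + 21 = 2030-12-05 to 2030-11-14 + 45 = 2030-12-29; 2030-12-27 falls inside that range.
(5) the permitted window runs from 2030-12-27 + 7 = 2031-01-03 to 2030-12-27 + 35 = 2031-01-31; 2031-02-03 is 3 days past the end of the window.
No need to go further; step 5 was not satisfied.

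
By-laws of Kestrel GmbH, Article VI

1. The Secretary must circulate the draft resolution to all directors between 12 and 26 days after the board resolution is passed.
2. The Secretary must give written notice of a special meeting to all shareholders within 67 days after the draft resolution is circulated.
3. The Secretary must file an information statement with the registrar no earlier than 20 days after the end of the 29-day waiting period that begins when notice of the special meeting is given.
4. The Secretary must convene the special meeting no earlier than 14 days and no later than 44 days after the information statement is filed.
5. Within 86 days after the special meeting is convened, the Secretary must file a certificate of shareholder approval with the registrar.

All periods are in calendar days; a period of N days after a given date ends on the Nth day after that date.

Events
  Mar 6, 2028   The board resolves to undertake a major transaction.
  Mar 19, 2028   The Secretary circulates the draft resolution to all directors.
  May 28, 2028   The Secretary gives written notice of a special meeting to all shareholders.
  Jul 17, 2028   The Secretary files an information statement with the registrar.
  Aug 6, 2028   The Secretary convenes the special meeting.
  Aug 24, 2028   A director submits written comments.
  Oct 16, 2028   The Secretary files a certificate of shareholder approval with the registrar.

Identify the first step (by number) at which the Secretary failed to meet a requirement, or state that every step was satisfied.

Step 2

Step 1 — 12 and 26 days from Mar 6, 2028 (when the board resolution is passed) are Mar 18, 2028 and Apr 1, 2028 respectively; Mar 19, 2028 falls inside that range.
Step 2 — counting 67 days from Mar 19, 2028 (when the draft resolution is circulated) gives a deadline of May 25, 2028; May 28, 2028 misses that deadline by 3 days.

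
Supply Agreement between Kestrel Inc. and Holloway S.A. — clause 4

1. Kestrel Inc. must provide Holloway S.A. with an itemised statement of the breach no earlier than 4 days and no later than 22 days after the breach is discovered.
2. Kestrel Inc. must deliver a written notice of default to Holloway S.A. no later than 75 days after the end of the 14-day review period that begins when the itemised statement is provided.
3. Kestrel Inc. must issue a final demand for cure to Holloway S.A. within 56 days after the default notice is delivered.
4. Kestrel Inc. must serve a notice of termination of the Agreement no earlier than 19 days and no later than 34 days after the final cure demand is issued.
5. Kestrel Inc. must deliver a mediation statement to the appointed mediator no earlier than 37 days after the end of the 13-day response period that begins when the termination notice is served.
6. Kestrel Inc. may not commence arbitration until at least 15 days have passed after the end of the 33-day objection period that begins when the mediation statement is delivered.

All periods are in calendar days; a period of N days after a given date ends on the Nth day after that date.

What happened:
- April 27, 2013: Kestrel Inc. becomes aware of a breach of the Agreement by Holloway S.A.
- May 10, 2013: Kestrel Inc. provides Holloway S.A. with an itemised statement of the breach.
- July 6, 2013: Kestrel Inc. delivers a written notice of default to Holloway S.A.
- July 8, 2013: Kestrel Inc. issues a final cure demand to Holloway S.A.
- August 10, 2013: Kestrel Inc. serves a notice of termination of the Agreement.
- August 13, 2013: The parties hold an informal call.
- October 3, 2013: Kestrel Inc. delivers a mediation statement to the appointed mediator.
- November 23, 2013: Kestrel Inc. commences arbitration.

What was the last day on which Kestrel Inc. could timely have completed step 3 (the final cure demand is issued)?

Step 3 runs from July 6, 2013, when the default notice is delivered. 56 days after July 6, 2013 is August 31, 2013.

August 31, 2013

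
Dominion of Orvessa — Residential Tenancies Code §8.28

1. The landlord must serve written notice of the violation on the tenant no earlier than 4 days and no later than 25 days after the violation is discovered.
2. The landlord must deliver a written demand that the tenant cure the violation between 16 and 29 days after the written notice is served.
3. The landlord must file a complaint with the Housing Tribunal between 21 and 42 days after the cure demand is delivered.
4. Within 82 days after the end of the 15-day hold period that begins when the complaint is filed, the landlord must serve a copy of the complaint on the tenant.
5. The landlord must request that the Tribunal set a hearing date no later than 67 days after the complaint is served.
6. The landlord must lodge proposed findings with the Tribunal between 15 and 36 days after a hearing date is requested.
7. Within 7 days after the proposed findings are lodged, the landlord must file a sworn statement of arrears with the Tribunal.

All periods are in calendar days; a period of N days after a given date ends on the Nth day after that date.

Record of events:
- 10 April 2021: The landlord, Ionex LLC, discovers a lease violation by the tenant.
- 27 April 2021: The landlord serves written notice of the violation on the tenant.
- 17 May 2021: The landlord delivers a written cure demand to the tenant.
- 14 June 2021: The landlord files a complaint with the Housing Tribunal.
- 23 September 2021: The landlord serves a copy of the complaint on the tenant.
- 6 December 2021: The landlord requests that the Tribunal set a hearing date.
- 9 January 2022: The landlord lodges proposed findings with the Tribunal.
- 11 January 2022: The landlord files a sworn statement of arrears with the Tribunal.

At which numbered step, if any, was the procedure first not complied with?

Step 1: the window is 4–25 days after 10 April 2021 (when the violation is discovered), so 14 April 2021 through 5 May 2021; 27 April 2021 falls inside that range.
Step 2: the window is 16–29 days after 27 April 2021 (when the written notice is served), so 13 May 2021 through 26 May 2021; done 17 May 2021, which is between those dates.
Step 3: the window is 21–42 days after 17 May 2021 (when the cure demand is delivered), so 7 June 2021 through 28 June 2021; done 14 June 2021 — within the window.
Step 4: 82 days after 29 June 2021 (end of the 15-day hold period, which began when the complaint is filed on 14 June 2021) is 19 September 2021; done 23 September 2021 — 4 days late.

Step 4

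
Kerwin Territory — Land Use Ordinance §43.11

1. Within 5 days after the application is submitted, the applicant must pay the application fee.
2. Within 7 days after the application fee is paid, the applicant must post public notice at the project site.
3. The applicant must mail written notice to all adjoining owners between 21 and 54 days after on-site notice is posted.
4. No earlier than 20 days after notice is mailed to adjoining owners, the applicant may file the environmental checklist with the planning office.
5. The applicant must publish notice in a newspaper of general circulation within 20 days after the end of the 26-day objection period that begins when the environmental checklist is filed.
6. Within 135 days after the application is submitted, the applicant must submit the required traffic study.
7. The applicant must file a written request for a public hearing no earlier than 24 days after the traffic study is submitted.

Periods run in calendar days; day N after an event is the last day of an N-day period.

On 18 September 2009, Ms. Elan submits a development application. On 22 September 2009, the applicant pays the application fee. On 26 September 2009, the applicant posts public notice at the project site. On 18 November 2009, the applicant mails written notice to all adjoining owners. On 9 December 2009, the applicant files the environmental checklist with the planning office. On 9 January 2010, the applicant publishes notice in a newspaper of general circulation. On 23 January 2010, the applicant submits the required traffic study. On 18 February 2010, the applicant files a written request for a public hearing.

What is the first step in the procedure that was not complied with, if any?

None — every step was satisfied

Step 1 — counting 5 days from 18 September 2009 (when the application is submitted) gives a deadline of 23 September 2009; 22 September 2009 is within that limit.
Step 2 — counting 7 days from 22 September 2009 (when the application fee is paid) gives a deadline of 29 September 2009; done 26 September 2009 — timely.
Step 3 — 21 and 54 days from 26 September 2009 (when on-site notice is posted) are 17 October 2009 and 19 November 2009 respectively; done 18 November 2009, which is between those dates.
Step 4 — must wait 20 days from 18 November 2009 (when notice is mailed to adjoining owners), so not before 8 December 2009; done 9 December 2009 — permitted.
Step 5 — counting 20 days from 4 January 2010 (end of the 26-day objection period, which began when the environmental checklist is filed on 9 December 2009) gives a deadline of 24 January 2010; 9 January 2010 is within that limit.
Step 6 — counting 135 days from 18 September 2009 (when the application is submitted) gives a deadline of 31 January 2010; 23 January 2010 is within that limit.
Step 7 — must wait 24 days from 23 January 2010 (when the traffic study is submitted), so not before 16 February 2010; done 18 February 2010, after the minimum wait.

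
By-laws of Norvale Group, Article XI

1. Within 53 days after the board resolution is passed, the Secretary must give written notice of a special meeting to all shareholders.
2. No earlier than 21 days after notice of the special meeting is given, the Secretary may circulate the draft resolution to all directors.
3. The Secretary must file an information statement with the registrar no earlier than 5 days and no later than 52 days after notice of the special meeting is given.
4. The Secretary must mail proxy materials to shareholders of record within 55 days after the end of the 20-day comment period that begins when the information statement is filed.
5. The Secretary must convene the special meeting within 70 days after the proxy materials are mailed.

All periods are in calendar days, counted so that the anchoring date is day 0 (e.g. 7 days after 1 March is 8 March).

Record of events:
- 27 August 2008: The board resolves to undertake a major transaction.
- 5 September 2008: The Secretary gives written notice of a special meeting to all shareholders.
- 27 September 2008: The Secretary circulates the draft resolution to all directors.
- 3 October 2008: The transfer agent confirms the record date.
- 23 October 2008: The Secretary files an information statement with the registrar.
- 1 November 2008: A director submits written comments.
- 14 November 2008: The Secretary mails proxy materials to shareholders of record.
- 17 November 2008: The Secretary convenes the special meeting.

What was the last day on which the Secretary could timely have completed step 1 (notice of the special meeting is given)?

Step 1 runs from 27 August 2008, when the board resolution is passed. 53 days after 27 August 2008 is 19 October 2008.

19 October 2008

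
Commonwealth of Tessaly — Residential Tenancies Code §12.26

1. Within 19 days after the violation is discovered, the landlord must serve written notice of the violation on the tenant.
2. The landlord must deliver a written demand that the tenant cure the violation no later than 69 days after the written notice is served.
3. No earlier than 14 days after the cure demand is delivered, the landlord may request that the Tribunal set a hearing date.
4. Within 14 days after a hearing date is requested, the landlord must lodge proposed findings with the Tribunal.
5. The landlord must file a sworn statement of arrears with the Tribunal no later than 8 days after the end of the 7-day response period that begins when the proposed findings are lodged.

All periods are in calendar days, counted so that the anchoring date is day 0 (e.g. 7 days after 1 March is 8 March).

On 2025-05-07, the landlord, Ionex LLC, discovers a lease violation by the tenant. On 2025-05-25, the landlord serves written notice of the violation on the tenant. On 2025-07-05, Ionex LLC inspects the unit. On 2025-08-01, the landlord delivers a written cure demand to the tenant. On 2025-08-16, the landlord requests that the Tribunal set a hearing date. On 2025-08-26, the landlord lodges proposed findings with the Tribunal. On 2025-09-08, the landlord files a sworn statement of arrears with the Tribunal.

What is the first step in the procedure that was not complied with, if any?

None — every step was satisfied

(1) due by 2025-05-07 + 19 days = 2025-05-26; completed 2025-05-25, before the deadline.
(2) due by 2025-05-25 + 69 days = 2025-08-02; done 2025-08-01 — timely.
(3) permitted from 2025-08-01 + 14 days = 2025-08-15 onward; done 2025-08-16 — permitted.
(4) due by 2025-08-16 + 14 days = 2025-08-30; done 2025-08-26 — timely.
(5) due by 2025-09-02 + 8 days = 2025-09-10; 2025-09-08 is within that limit.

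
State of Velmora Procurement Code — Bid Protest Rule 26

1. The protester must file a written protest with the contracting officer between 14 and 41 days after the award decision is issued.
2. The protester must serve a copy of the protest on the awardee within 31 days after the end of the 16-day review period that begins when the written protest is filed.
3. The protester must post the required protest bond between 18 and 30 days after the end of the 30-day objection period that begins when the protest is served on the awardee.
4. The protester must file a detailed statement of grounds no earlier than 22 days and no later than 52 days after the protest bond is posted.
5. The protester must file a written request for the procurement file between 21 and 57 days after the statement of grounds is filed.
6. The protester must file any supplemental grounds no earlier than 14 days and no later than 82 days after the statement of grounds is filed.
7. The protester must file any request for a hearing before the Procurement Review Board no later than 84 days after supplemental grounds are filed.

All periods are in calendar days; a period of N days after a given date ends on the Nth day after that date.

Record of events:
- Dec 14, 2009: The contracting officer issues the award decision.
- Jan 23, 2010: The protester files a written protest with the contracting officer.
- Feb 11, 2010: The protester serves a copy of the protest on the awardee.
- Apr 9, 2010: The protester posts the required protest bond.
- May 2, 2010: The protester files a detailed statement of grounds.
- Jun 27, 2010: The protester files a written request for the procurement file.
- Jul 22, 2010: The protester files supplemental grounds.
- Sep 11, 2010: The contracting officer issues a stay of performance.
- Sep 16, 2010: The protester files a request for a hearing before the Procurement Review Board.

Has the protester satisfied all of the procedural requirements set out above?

Yes

Step 1: the window is 14–41 days after Dec 14, 2009 (when the award decision is issued), so Dec 28, 2009 through Jan 24, 2010; Jan 23, 2010 falls inside that range.
Step 2: 31 days after Feb 8, 2010 (end of the 16-day review period, which began when the written protest is filed on Jan 23, 2010) is Mar 11, 2010; completed Feb 11, 2010, before the deadline.
Step 3: the window is 18–30 days after Mar 13, 2010 (end of the 30-day objection period, which began when the protest is served on the awardee on Feb 11, 2010), so Mar 31, 2010 through Apr 12, 2010; done Apr 9, 2010 — within the window.
Step 4: the window is 22–52 days after Apr 9, 2010 (when the protest bond is posted), so May 1, 2010 through May 31, 2010; done May 2, 2010 — within the window.
Step 5: the window is 21–57 days after May 2, 2010 (when the statement of grounds is filed), so May 23, 2010 through Jun 28, 2010; done Jun 27, 2010, which is between those dates.
Step 6: the window is 14–82 days after May 2, 2010 (when the statement of grounds is filed), so May 16, 2010 through Jul 23, 2010; done Jul 22, 2010 — within the window.
Step 7: 84 days after Jul 22, 2010 (when supplemental grounds are filed) is Oct 14, 2010; done Sep 16, 2010 — timely.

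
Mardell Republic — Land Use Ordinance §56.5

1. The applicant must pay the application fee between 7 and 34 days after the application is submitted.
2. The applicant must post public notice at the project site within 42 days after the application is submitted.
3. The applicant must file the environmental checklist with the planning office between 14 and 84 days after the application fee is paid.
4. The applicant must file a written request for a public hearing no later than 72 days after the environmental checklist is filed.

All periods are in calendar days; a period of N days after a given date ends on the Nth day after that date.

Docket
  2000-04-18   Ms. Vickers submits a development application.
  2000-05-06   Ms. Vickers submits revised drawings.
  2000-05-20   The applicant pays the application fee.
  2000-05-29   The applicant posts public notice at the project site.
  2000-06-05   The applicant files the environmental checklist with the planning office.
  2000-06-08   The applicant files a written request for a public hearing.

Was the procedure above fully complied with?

Yes

(1) the permitted window runs from 2000-04-18 + 7 = 2000-04-25 to 2000-04-18 + 34 = 2000-05-22; 2000-05-20 falls inside that range.
(2) due by 2000-04-18 + 42 days = 2000-05-30; 2000-05-29 is within that limit.
(3) the permitted window runs from 2000-05-20 + 14 = 2000-06-03 to 2000-05-20 + 84 = 2000-08-12; done 2000-06-05 — within the window.
(4) due by 2000-06-05 + 72 days = 2000-08-16; completed 2000-06-08, before the deadline.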